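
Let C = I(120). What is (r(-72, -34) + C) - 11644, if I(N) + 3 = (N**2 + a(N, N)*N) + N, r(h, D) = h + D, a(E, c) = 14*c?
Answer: 204367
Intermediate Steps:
r(h, D) = D + h
I(N) = -3 + N + 15*N**2 (I(N) = -3 + ((N**2 + (14*N)*N) + N) = -3 + ((N**2 + 14*N**2) + N) = -3 + (15*N**2 + N) = -3 + (N + 15*N**2) = -3 + N + 15*N**2)
C = 216117 (C = -3 + 120 + 15*120**2 = -3 + 120 + 15*14400 = -3 + 120 + 216000 = 216117)
(r(-72, -34) + C) - 11644 = ((-34 - 72) + 216117) - 11644 = (-106 + 216117) - 11644 = 216011 - 11644 = 204367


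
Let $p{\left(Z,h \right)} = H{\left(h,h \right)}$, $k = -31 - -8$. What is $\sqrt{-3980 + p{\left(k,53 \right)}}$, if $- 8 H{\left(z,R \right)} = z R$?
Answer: $\frac{i \sqrt{69298}}{4} \approx 65.811 i$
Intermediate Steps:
$k = -23$ ($k = -31 + 8 = -23$)
$H{\left(z,R \right)} = - \frac{R z}{8}$ ($H{\left(z,R \right)} = - \frac{z R}{8} = - \frac{R z}{8}$)
$p{\left(Z,h \right)} = - \frac{h^{2}}{8}$ ($p{\left(Z,h \right)} = - \frac{h h}{8} = - \frac{h^{2}}{8}$)
$\sqrt{-3980 + p{\left(k,53 \right)}} = \sqrt{-3980 - \frac{53^{2}}{8}} = \sqrt{-3980 - \frac{2809}{8}} = \sqrt{- \frac{34649}{8}} = \frac{i \sqrt{69298}}{4}$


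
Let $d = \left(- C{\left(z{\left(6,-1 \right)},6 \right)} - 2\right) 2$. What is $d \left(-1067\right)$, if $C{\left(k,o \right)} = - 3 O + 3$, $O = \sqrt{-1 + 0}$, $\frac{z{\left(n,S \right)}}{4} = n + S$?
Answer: $10670 - 6402 i \approx 10670.0 - 6402.0 i$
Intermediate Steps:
$z{\left(n,S \right)} = 4 S + 4 n$ ($z{\left(n,S \right)} = 4 \left(n + S\right) = 4 \left(S + n\right) = 4 S + 4 n$)
$O = i$ ($O = \sqrt{-1} = i \approx 1.0 i$)
$C{\left(k,o \right)} = 3 - 3 i$ ($C{\left(k,o \right)} = - 3 i + 3 = 3 - 3 i$)
$d = -10 + 6 i$ ($d = \left(- (3 - 3 i) - 2\right) 2 = \left(\left(-3 + 3 i\right) - 2\right) 2 = \left(-5 + 3 i\right) 2 = -10 + 6 i \approx -10.0 + 6.0 i$)
$d \left(-1067\right) = \left(-10 + 6 i\right) \left(-1067\right) = 10670 - 6402 i$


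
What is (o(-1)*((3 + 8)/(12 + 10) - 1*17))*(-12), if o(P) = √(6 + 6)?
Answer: 396*√3 ≈ 685.89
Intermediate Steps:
o(P) = 2*√3 (o(P) = √12 = 2*√3)
(o(-1)*((3 + 8)/(12 + 10) - 1*17))*(-12) = ((2*√3)*((3 + 8)/(12 + 10) - 1*17))*(-12) = ((2*√3)*(11/22 - 17))*(-12) = ((2*√3)*(11*(1/22) - 17))*(-12) = ((2*√3)*(½ - 17))*(-12) = ((2*√3)*(-33/2))*(-12) = -33*√3*(-12) = 396*√3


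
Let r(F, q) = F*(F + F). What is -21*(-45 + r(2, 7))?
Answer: 777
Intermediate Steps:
r(F, q) = 2*F**2 (r(F, q) = F*(2*F) = 2*F**2)
-21*(-45 + r(2, 7)) = -21*(-45 + 2*2**2) = -21*(-45 + 2*4) = -21*(-45 + 8) = -21*(-37) = 777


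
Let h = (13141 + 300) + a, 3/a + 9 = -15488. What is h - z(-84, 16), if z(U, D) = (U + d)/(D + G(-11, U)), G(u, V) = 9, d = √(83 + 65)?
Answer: 5208681098/387425 - 2*√37/25 ≈ 13444.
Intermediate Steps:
a = -3/15497 (a = 3/(-9 - 15488) = 3/(-15497) = 3*(-1/15497) = -3/15497 ≈ -0.00019359)
h = 208295174/15497 (h = (13141 + 300) - 3/15497 = 13441 - 3/15497 = 208295174/15497 ≈ 13441.)
d = 2*√37 (d = √148 = 2*√37 ≈ 12.166)
z(U, D) = (U + 2*√37)/(9 + D) (z(U, D) = (U + 2*√37)/(D + 9) = (U + 2*√37)/(9 + D))
h - z(-84, 16) = 208295174/15497 - (-84 + 2*√37)/(9 + 16) = 208295174/15497 - (-84 + 2*√37)/25 = 208295174/15497 - (-84/25 + 2*√37/25) = 208295174/15497 + (84/25 - 2*√37/25) = 5208681098/387425 - 2*√37/25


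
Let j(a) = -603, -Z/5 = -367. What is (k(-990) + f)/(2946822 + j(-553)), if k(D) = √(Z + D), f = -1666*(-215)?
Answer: 21070/173307 + 13*√5/2946219 ≈ 0.12159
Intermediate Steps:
Z = 1835 (Z = -5*(-367) = 1835)
f = 358190
k(D) = √(1835 + D)
(k(-990) + f)/(2946822 + j(-553)) = (√(1835 - 990) + 358190)/(2946822 - 603) = (√845 + 358190)/2946219 = (13*√5 + 358190)*(1/2946219) = (358190 + 13*√5)*(1/2946219) = 21070/173307 + 13*√5/2946219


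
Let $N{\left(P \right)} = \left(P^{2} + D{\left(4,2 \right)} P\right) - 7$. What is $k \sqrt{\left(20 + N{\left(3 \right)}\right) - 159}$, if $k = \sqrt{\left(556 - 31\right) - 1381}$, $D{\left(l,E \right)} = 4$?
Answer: $- 10 \sqrt{1070} \approx -327.11$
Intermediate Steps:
$N{\left(P \right)} = -7 + P^{2} + 4 P$ ($N{\left(P \right)} = \left(P^{2} + 4 P\right) - 7 = -7 + P^{2} + 4 P$)
$k = 2 i \sqrt{214}$ ($k = \sqrt{\left(556 - 31\right) - 1381} = \sqrt{525 - 1381} = \sqrt{-856} = 2 i \sqrt{214} \approx 29.257 i$)
$k \sqrt{\left(20 + N{\left(3 \right)}\right) - 159} = 2 i \sqrt{214} \sqrt{\left(20 + \left(-7 + 3^{2} + 4 \cdot 3\right)\right) - 159} = 2 i \sqrt{214} \sqrt{\left(20 + \left(-7 + 9 + 12\right)\right) - 159} = 2 i \sqrt{214} \sqrt{\left(20 + 14\right) - 159} = 2 i \sqrt{214} \sqrt{34 - 159} = 2 i \sqrt{214} \sqrt{-125} = 2 i \sqrt{214} \cdot 5 i \sqrt{5} = - 10 \sqrt{1070}$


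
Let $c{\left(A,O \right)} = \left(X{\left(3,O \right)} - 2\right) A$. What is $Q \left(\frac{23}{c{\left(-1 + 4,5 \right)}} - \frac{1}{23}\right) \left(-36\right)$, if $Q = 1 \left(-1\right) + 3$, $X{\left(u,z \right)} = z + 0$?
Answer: $- \frac{4160}{23} \approx -180.87$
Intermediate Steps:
$X{\left(u,z \right)} = z$
$Q = 2$ ($Q = -1 + 3 = 2$)
$c{\left(A,O \right)} = A \left(-2 + O\right)$ ($c{\left(A,O \right)} = \left(O - 2\right) A = \left(-2 + O\right) A = A \left(-2 + O\right)$)
$Q \left(\frac{23}{c{\left(-1 + 4,5 \right)}} - \frac{1}{23}\right) \left(-36\right) = 2 \left(\frac{23}{\left(-1 + 4\right) \left(-2 + 5\right)} - \frac{1}{23}\right) \left(-36\right) = 2 \left(\frac{23}{3 \cdot 3} - \frac{1}{23}\right) \left(-36\right) = 2 \left(\frac{23}{9} - \frac{1}{23}\right) \left(-36\right) = 2 \cdot \frac{520}{207} \left(-36\right) = \frac{1040}{207} \left(-36\right) = - \frac{4160}{23}$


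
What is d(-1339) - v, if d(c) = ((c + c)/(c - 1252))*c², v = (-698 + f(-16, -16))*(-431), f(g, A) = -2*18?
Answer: 3981769224/2591 ≈ 1.5368e+6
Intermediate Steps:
f(g, A) = -36
v = 316354 (v = (-698 - 36)*(-431) = -734*(-431) = 316354)
d(c) = 2*c³/(-1252 + c) (d(c) = ((2*c)/(-1252 + c))*c² = (2*c/(-1252 + c))*c² = 2*c³/(-1252 + c))
d(-1339) - v = 2*(-1339)³/(-1252 - 1339) - 1*316354 = 2*(-2400721219)/(-2591) - 316354 = 2*(-2400721219)*(-1/2591) - 316354 = 4801442438/2591 - 316354 = 3981769224/2591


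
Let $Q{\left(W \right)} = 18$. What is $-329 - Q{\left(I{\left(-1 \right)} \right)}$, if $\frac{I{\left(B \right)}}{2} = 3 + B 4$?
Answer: $-347$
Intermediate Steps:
$I{\left(B \right)} = 6 + 8 B$ ($I{\left(B \right)} = 2 \left(3 + B 4\right) = 2 \left(3 + 4 B\right) = 6 + 8 B$)
$-329 - Q{\left(I{\left(-1 \right)} \right)} = -329 - 18 = -347$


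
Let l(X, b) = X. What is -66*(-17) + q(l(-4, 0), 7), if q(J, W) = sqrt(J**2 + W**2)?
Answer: 1122 + sqrt(65) ≈ 1130.1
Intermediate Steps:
-66*(-17) + q(l(-4, 0), 7) = -66*(-17) + sqrt((-4)**2 + 7**2) = -33*(-34) + sqrt(16 + 49) = 1122 + sqrt(65)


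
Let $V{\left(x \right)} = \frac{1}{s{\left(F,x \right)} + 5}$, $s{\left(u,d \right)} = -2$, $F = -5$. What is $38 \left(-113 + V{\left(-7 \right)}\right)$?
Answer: $- \frac{12844}{3} \approx -4281.3$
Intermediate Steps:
$V{\left(x \right)} = \frac{1}{3}$ ($V{\left(x \right)} = \frac{1}{-2 + 5} = \frac{1}{3}$)
$38 \left(-113 + V{\left(-7 \right)}\right) = 38 \left(-113 + \frac{1}{3}\right) = 38 \left(- \frac{338}{3}\right) = - \frac{12844}{3}$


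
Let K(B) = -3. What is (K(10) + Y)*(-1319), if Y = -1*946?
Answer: 1251731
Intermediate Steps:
Y = -946
(K(10) + Y)*(-1319) = (-3 - 946)*(-1319) = -949*(-1319) = 1251731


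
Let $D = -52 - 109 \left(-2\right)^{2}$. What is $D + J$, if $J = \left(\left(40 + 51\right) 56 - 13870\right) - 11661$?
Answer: $-20923$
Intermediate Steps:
$J = -20435$ ($J = \left(91 \cdot 56 - 13870\right) - 11661 = \left(5096 - 13870\right) - 11661 = -8774 - 11661 = -20435$)
$D = -488$ ($D = -52 - 436 = -488$)
$D + J = -488 - 20435 = -20923$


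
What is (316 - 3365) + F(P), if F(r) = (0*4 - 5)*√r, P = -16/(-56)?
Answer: -3049 - 5*√14/7 ≈ -3051.7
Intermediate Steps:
P = 2/7 (P = -16*(-1/56) = 2/7 ≈ 0.28571)
F(r) = -5*√r (F(r) = (0 - 5)*√r = -5*√r)
(316 - 3365) + F(P) = (316 - 3365) - 5*√14/7 = -3049 - 5*√14/7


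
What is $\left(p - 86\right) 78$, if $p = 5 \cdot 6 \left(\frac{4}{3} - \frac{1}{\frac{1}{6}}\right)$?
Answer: $-17628$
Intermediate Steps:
$p = -140$ ($p = 30 \left(4 \cdot \frac{1}{3} - \frac{1}{\frac{1}{6}}\right) = 30 \left(\frac{4}{3} - 6\right) = 30 \left(- \frac{14}{3}\right) = -140$)
$\left(p - 86\right) 78 = \left(-140 - 86\right) 78 = \left(-226\right) 78 = -17628$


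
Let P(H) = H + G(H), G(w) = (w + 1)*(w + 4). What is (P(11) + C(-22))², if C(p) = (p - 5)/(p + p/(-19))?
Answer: 71588521/1936 ≈ 36978.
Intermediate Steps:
G(w) = (1 + w)*(4 + w)
C(p) = 19*(-5 + p)/(18*p) (C(p) = (-5 + p)/(p + p*(-1/19)) = (-5 + p)/(p - p/19) = (-5 + p)/((18*p/19)) = (-5 + p)*(19/(18*p)) = 19*(-5 + p)/(18*p))
P(H) = 4 + H² + 6*H (P(H) = H + (4 + H² + 5*H) = 4 + H² + 6*H)
(P(11) + C(-22))² = ((4 + 11² + 6*11) + (19/18)*(-5 - 22)/(-22))² = ((4 + 121 + 66) + (19/18)*(-1/22)*(-27))² = (191 + 57/44)² = (8461/44)² = 71588521/1936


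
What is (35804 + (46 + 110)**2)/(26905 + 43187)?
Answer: 15035/17523 ≈ 0.85802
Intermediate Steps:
(35804 + (46 + 110)**2)/(26905 + 43187) = (35804 + 156**2)/70092 = (35804 + 24336)*(1/70092) = 60140*(1/70092) = 15035/17523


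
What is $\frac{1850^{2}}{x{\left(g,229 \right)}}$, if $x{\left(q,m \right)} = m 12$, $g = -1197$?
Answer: $\frac{855625}{687} \approx 1245.5$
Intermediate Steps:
$x{\left(q,m \right)} = 12 m$
$\frac{1850^{2}}{x{\left(g,229 \right)}} = \frac{1850^{2}}{12 \cdot 229} = \frac{3422500}{2748} = 3422500 \cdot \frac{1}{2748} = \frac{855625}{687}$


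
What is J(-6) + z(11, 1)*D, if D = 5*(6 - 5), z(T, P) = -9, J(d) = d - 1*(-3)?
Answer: -48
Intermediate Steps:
J(d) = 3 + d (J(d) = d + 3 = 3 + d)
D = 5 (D = 5*1 = 5)
J(-6) + z(11, 1)*D = (3 - 6) - 9*5 = -3 - 45 = -48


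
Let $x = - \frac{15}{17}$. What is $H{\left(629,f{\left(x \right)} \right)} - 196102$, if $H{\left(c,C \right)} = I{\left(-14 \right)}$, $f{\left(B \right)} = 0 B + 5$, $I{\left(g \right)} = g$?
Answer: $-196116$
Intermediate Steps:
$x = - \frac{15}{17}$ ($x = \left(-15\right) \frac{1}{17} = - \frac{15}{17} \approx -0.88235$)
$f{\left(B \right)} = 5$ ($f{\left(B \right)} = 0 + 5 = 5$)
$H{\left(c,C \right)} = -14$
$H{\left(629,f{\left(x \right)} \right)} - 196102 = -14 - 196102 = -196116$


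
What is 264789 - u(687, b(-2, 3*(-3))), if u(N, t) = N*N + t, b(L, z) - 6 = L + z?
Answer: -207175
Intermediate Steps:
b(L, z) = 6 + L + z (b(L, z) = 6 + (L + z) = 6 + L + z)
u(N, t) = t + N² (u(N, t) = N² + t = t + N²)
264789 - u(687, b(-2, 3*(-3))) = 264789 - ((6 - 2 + 3*(-3)) + 687²) = 264789 - ((6 - 2 - 9) + 471969) = 264789 - (-5 + 471969) = 264789 - 1*471964 = 264789 - 471964 = -207175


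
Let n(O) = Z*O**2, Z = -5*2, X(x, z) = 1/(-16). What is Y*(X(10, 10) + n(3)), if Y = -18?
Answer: 12969/8 ≈ 1621.1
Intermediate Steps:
X(x, z) = -1/16
Z = -10
n(O) = -10*O**2
Y*(X(10, 10) + n(3)) = -18*(-1/16 - 10*3**2) = -18*(-1/16 - 10*9) = -18*(-1/16 - 90) = -18*(-1441/16) = 12969/8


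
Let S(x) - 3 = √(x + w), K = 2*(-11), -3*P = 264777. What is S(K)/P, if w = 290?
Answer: -3/88259 - 2*√67/88259 ≈ -0.00021948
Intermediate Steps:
P = -88259 (P = -⅓*264777 = -88259)
K = -22
S(x) = 3 + √(290 + x) (S(x) = 3 + √(x + 290) = 3 + √(290 + x))
S(K)/P = (3 + √(290 - 22))/(-88259) = (3 + √268)*(-1/88259) = (3 + 2*√67)*(-1/88259) = -3/88259 - 2*√67/88259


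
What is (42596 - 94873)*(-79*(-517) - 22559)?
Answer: -955832668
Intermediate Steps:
(42596 - 94873)*(-79*(-517) - 22559) = -52277*(40843 - 22559) = -52277*18284 = -955832668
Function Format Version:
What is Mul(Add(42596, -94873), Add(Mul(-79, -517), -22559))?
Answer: -955832668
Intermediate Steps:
Mul(Add(42596, -94873), Add(Mul(-79, -517), -22559)) = Mul(-52277, Add(40843, -22559)) = Mul(-52277, 18284) = -955832668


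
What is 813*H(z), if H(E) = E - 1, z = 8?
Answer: 5691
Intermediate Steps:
H(E) = -1 + E
813*H(z) = 813*(-1 + 8) = 813*7 = 5691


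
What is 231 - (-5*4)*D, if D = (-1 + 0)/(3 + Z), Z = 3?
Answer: 683/3 ≈ 227.67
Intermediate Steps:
D = -⅙ (D = (-1 + 0)/(3 + 3) = -1/6 = -1*⅙ = -⅙ ≈ -0.16667)
231 - (-5*4)*D = 231 - (-5*4)*(-1)/6 = 231 - (-20)*(-1)/6 = 231 - 1*10/3 = 231 - 10/3 = 683/3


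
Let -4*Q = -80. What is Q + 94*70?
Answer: 6600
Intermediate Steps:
Q = 20 (Q = -¼*(-80) = 20)
Q + 94*70 = 20 + 94*70 = 20 + 6580 = 6600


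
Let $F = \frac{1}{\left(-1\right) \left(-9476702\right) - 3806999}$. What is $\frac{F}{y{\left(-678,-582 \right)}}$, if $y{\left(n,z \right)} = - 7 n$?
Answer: $\frac{1}{26908410438} \approx 3.7163 \cdot 10^{-11}$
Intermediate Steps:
$F = \frac{1}{5669703}$ ($F = \frac{1}{9476702 - 3806999} = \frac{1}{5669703} \approx 1.7638 \cdot 10^{-7}$)
$\frac{F}{y{\left(-678,-582 \right)}} = \frac{1}{5669703 \left(\left(-7\right) \left(-678\right)\right)} = \frac{1}{5669703 \cdot 4746} = \frac{1}{5669703} \cdot \frac{1}{4746} = \frac{1}{26908410438}$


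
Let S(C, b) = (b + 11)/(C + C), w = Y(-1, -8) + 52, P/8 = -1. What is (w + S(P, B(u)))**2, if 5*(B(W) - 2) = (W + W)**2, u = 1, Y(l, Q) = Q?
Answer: 11909401/6400 ≈ 1860.8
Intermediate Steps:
P = -8 (P = 8*(-1) = -8)
w = 44 (w = -8 + 52 = 44)
B(W) = 2 + 4*W**2/5 (B(W) = 2 + (W + W)**2/5 = 2 + (2*W)**2/5 = 2 + (4*W**2)/5 = 2 + 4*W**2/5)
S(C, b) = (11 + b)/(2*C) (S(C, b) = (11 + b)/((2*C)) = (11 + b)*(1/(2*C)) = (11 + b)/(2*C))
(w + S(P, B(u)))**2 = (44 + (1/2)*(11 + (2 + (4/5)*1**2))/(-8))**2 = (44 + (1/2)*(-1/8)*(11 + (2 + (4/5)*1)))**2 = (44 + (1/2)*(-1/8)*(11 + (2 + 4/5)))**2 = (44 + (1/2)*(-1/8)*(11 + 14/5))**2 = (44 + (1/2)*(-1/8)*(69/5))**2 = (44 - 69/80)**2 = (3451/80)**2 = 11909401/6400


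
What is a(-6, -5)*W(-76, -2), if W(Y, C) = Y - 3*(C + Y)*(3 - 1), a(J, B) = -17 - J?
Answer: -4312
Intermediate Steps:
W(Y, C) = -6*C - 5*Y (W(Y, C) = Y - 3*(C + Y)*2 = Y - 3*(2*C + 2*Y) = Y + (-6*C - 6*Y) = -6*C - 5*Y)
a(-6, -5)*W(-76, -2) = (-17 - 1*(-6))*(-6*(-2) - 5*(-76)) = (-17 + 6)*(12 + 380) = -11*392 = -4312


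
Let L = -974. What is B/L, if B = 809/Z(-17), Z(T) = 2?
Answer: -809/1948 ≈ -0.41530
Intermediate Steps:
B = 809/2 ≈ 404.50
B/L = (809/2)/(-974) = (809/2)*(-1/974) = -809/1948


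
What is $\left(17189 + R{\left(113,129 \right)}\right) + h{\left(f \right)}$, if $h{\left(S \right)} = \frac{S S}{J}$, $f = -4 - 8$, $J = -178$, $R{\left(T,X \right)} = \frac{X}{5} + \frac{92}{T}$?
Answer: $\frac{865646478}{50285} \approx 17215.0$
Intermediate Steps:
$R{\left(T,X \right)} = \frac{92}{T} + \frac{X}{5}$ ($R{\left(T,X \right)} = X \frac{1}{5} + \frac{92}{T} = \frac{X}{5} + \frac{92}{T} = \frac{92}{T} + \frac{X}{5}$)
$f = -12$ ($f = -4 - 8 = -12$)
$h{\left(S \right)} = - \frac{S^{2}}{178}$ ($h{\left(S \right)} = \frac{S S}{-178} = S^{2} \left(- \frac{1}{178}\right) = - \frac{S^{2}}{178}$)
$\left(17189 + R{\left(113,129 \right)}\right) + h{\left(f \right)} = \left(17189 + \left(\frac{92}{113} + \frac{1}{5} \cdot 129\right)\right) - \frac{\left(-12\right)^{2}}{178} = \left(17189 + \left(92 \cdot \frac{1}{113} + \frac{129}{5}\right)\right) - \frac{72}{89} = \left(17189 + \left(\frac{92}{113} + \frac{129}{5}\right)\right) - \frac{72}{89} = \left(17189 + \frac{15037}{565}\right) - \frac{72}{89} = \frac{9726822}{565} - \frac{72}{89} = \frac{865646478}{50285}$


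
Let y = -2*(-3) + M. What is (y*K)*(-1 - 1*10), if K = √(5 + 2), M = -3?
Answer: -33*√7 ≈ -87.310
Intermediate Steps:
K = √7 ≈ 2.6458
y = 3 (y = -2*(-3) - 3 = 6 - 3 = 3)
(y*K)*(-1 - 1*10) = (3*√7)*(-1 - 1*10) = (3*√7)*(-1 - 10) = (3*√7)*(-11) = -33*√7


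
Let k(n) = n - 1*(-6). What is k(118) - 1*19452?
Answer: -19328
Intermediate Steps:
k(n) = 6 + n (k(n) = n + 6 = 6 + n)
k(118) - 1*19452 = (6 + 118) - 1*19452 = 124 - 19452 = -19328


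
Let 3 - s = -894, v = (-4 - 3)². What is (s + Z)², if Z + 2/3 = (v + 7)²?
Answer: 146337409/9 ≈ 1.6260e+7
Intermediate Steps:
v = 49 (v = (-7)² = 49)
s = 897 (s = 3 - 1*(-894) = 3 + 894 = 897)
Z = 9406/3 (Z = -⅔ + (49 + 7)² = -⅔ + 56² = -⅔ + 3136 = 9406/3 ≈ 3135.3)
(s + Z)² = (897 + 9406/3)² = (12097/3)² = 146337409/9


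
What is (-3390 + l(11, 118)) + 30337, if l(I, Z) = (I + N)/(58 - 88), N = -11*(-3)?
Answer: 404183/15 ≈ 26946.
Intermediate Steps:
N = 33
l(I, Z) = -11/10 - I/30 (l(I, Z) = (I + 33)/(58 - 88) = (33 + I)/(-30) = (33 + I)*(-1/30) = -11/10 - I/30)
(-3390 + l(11, 118)) + 30337 = (-3390 + (-11/10 - 1/30*11)) + 30337 = (-3390 + (-11/10 - 11/30)) + 30337 = (-3390 - 22/15) + 30337 = -50872/15 + 30337 = 404183/15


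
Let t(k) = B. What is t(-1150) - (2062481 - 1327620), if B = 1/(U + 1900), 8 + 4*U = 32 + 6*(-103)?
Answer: -2574218081/3503 ≈ -7.3486e+5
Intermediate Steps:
U = -297/2 (U = -2 + (32 + 6*(-103))/4 = -2 + (32 - 618)/4 = -2 + (¼)*(-586) = -2 - 293/2 = -297/2 ≈ -148.50)
B = 2/3503 (B = 1/(-297/2 + 1900) = 1/(3503/2) = 2/3503 ≈ 0.00057094)
t(k) = 2/3503
t(-1150) - (2062481 - 1327620) = 2/3503 - (2062481 - 1327620) = 2/3503 - 1*734861 = 2/3503 - 734861 = -2574218081/3503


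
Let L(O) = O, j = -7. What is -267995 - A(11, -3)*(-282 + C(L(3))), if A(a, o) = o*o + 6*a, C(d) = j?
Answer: -246320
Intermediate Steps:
C(d) = -7
A(a, o) = o**2 + 6*a
-267995 - A(11, -3)*(-282 + C(L(3))) = -267995 - ((-3)**2 + 6*11)*(-282 - 7) = -267995 - (9 + 66)*(-289) = -267995 - 75*(-289) = -267995 - 1*(-21675) = -267995 + 21675 = -246320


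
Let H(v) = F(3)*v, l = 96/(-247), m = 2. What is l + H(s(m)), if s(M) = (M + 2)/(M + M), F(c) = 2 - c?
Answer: -343/247 ≈ -1.3887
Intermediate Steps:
l = -96/247 (l = 96*(-1/247) = -96/247 ≈ -0.38866)
s(M) = (2 + M)/(2*M) (s(M) = (2 + M)/((2*M)) = (2 + M)*(1/(2*M)) = (2 + M)/(2*M))
H(v) = -v (H(v) = (2 - 1*3)*v = (2 - 3)*v = -v)
l + H(s(m)) = -96/247 - (2 + 2)/(2*2) = -96/247 - 4/(2*2) = -96/247 - 1*1 = -96/247 - 1 = -343/247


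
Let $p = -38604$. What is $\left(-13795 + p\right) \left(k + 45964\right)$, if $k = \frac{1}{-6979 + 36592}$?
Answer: $- \frac{71321952157267}{29613} \approx -2.4085 \cdot 10^{9}$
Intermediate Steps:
$k = \frac{1}{29613} \approx 3.3769 \cdot 10^{-5}$
$\left(-13795 + p\right) \left(k + 45964\right) = \left(-13795 - 38604\right) \left(\frac{1}{29613} + 45964\right) = \left(-52399\right) \frac{1361131933}{29613} = - \frac{71321952157267}{29613}$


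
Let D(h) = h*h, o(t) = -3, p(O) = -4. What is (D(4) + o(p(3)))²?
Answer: 169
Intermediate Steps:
D(h) = h²
(D(4) + o(p(3)))² = (4² - 3)² = (16 - 3)² = 13² = 169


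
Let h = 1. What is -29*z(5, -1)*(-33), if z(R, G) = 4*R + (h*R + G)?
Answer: 22968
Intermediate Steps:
z(R, G) = G + 5*R (z(R, G) = 4*R + (1*R + G) = 4*R + (R + G) = 4*R + (G + R) = G + 5*R)
-29*z(5, -1)*(-33) = -29*(-1 + 5*5)*(-33) = -29*(-1 + 25)*(-33) = -29*24*(-33) = -696*(-33) = 22968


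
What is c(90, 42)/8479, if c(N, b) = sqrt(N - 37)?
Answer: sqrt(53)/8479 ≈ 0.00085860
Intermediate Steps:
c(N, b) = sqrt(-37 + N)
c(90, 42)/8479 = sqrt(-37 + 90)/8479 = sqrt(53)*(1/8479) = sqrt(53)/8479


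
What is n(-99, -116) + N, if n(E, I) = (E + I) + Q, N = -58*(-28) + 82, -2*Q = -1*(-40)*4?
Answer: 1411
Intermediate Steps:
Q = -80 (Q = -(-1*(-40))*4/2 = -20*4 = -½*160 = -80)
N = 1706 (N = 1624 + 82 = 1706)
n(E, I) = -80 + E + I (n(E, I) = (E + I) - 80 = -80 + E + I)
n(-99, -116) + N = (-80 - 99 - 116) + 1706 = -295 + 1706 = 1411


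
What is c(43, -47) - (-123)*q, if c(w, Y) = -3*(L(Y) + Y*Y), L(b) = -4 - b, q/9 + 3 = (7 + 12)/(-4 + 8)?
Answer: -19275/4 ≈ -4818.8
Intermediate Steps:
q = 63/4 (q = -27 + 9*((7 + 12)/(-4 + 8)) = -27 + 9*(19/4) = -27 + 171/4 = 63/4 ≈ 15.750)
c(w, Y) = 12 - 3*Y**2 + 3*Y (c(w, Y) = -3*((-4 - Y) + Y*Y) = -3*((-4 - Y) + Y**2) = -3*(-4 + Y**2 - Y) = 12 - 3*Y**2 + 3*Y)
c(43, -47) - (-123)*q = (12 - 3*(-47)**2 + 3*(-47)) - (-123)*63/4 = (12 - 3*2209 - 141) - 1*(-7749/4) = (12 - 6627 - 141) + 7749/4 = -6756 + 7749/4 = -19275/4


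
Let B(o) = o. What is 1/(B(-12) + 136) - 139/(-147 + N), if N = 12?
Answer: 17371/16740 ≈ 1.0377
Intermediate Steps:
1/(B(-12) + 136) - 139/(-147 + N) = 1/(-12 + 136) - 139/(-147 + 12) = 1/124 - 139/(-135) = 1/124 - 1/135*(-139) = 1/124 + 139/135 = 17371/16740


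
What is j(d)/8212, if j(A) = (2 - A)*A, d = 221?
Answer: -48399/8212 ≈ -5.8937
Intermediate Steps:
j(A) = A*(2 - A)
j(d)/8212 = (221*(2 - 1*221))/8212 = (221*(2 - 221))*(1/8212) = (221*(-219))*(1/8212) = -48399*1/8212 = -48399/8212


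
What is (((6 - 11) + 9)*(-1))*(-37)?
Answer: 148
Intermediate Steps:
(((6 - 11) + 9)*(-1))*(-37) = ((-5 + 9)*(-1))*(-37) = (4*(-1))*(-37) = -4*(-37) = 148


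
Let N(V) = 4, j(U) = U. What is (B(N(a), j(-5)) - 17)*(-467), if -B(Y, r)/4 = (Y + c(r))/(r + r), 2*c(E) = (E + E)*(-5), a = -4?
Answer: 12609/5 ≈ 2521.8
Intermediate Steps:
c(E) = -5*E (c(E) = ((E + E)*(-5))/2 = ((2*E)*(-5))/2 = (-10*E)/2 = -5*E)
B(Y, r) = -2*(Y - 5*r)/r (B(Y, r) = -4*(Y - 5*r)/(r + r) = -4*(Y - 5*r)/(2*r) = -4*(Y - 5*r)*1/(2*r) = -2*(Y - 5*r)/r)
(B(N(a), j(-5)) - 17)*(-467) = ((10 - 2*4/(-5)) - 17)*(-467) = ((10 - 2*4*(-⅕)) - 17)*(-467) = ((10 + 8/5) - 17)*(-467) = (58/5 - 17)*(-467) = -27/5*(-467) = 12609/5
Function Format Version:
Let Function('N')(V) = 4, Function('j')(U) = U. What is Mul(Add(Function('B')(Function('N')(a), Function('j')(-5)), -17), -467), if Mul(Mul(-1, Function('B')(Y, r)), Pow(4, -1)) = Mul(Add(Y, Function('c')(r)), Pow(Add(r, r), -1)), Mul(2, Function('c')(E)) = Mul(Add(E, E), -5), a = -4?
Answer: Rational(12609, 5) ≈ 2521.8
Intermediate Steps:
Function('c')(E) = Mul(-5, E) (Function('c')(E) = Mul(Rational(1, 2), Mul(Add(E, E), -5)) = Mul(Rational(1, 2), Mul(Mul(2, E), -5)) = Mul(Rational(1, 2), Mul(-10, E)) = Mul(-5, E))
Function('B')(Y, r) = Mul(-2, Pow(r, -1), Add(Y, Mul(-5, r))) (Function('B')(Y, r) = Mul(-4, Mul(Add(Y, Mul(-5, r)), Pow(Add(r, r), -1))) = Mul(-4, Mul(Add(Y, Mul(-5, r)), Pow(Mul(2, r), -1))) = Mul(-4, Mul(Add(Y, Mul(-5, r)), Mul(Rational(1, 2), Pow(r, -1)))) = Mul(-4, Mul(Rational(1, 2), Pow(r, -1), Add(Y, Mul(-5, r)))) = Mul(-2, Pow(r, -1), Add(Y, Mul(-5, r))))
Mul(Add(Function('B')(Function('N')(a), Function('j')(-5)), -17), -467) = Mul(Add(Add(10, Mul(-2, 4, Pow(-5, -1))), -17), -467) = Mul(Add(Add(10, Mul(-2, 4, Rational(-1, 5))), -17), -467) = Mul(Add(Add(10, Rational(8, 5)), -17), -467) = Mul(Add(Rational(58, 5), -17), -467) = Mul(Rational(-27, 5), -467) = Rational(12609, 5)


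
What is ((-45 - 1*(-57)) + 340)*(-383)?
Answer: -134816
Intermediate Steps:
((-45 - 1*(-57)) + 340)*(-383) = ((-45 + 57) + 340)*(-383) = (12 + 340)*(-383) = 352*(-383) = -134816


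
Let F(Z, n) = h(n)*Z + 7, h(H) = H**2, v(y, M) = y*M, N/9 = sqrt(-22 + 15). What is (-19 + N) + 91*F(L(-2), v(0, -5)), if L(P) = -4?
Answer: 618 + 9*I*sqrt(7) ≈ 618.0 + 23.812*I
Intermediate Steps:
N = 9*I*sqrt(7) (N = 9*sqrt(-22 + 15) = 9*sqrt(-7) = 9*(I*sqrt(7)) = 9*I*sqrt(7) ≈ 23.812*I)
v(y, M) = M*y
F(Z, n) = 7 + Z*n**2 (F(Z, n) = n**2*Z + 7 = Z*n**2 + 7 = 7 + Z*n**2)
(-19 + N) + 91*F(L(-2), v(0, -5)) = (-19 + 9*I*sqrt(7)) + 91*(7 - 4*(-5*0)**2) = (-19 + 9*I*sqrt(7)) + 91*(7 - 4*0**2) = (-19 + 9*I*sqrt(7)) + 91*(7 - 4*0) = (-19 + 9*I*sqrt(7)) + 91*(7 + 0) = (-19 + 9*I*sqrt(7)) + 91*7 = (-19 + 9*I*sqrt(7)) + 637 = 618 + 9*I*sqrt(7)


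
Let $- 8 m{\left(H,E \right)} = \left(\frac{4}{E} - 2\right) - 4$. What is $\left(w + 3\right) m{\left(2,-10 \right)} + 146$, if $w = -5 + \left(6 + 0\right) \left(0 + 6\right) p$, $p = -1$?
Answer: $\frac{578}{5} \approx 115.6$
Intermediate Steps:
$w = -41$ ($w = -5 + \left(6 + 0\right) \left(0 + 6\right) \left(-1\right) = -5 + 6 \cdot 6 \left(-1\right) = -5 + 36 \left(-1\right) = -5 - 36 = -41$)
$m{\left(H,E \right)} = \frac{3}{4} - \frac{1}{2 E}$ ($m{\left(H,E \right)} = - \frac{\left(\frac{4}{E} - 2\right) - 4}{8} = - \frac{\left(-2 + \frac{4}{E}\right) - 4}{8} = - \frac{-6 + \frac{4}{E}}{8} = \frac{3}{4} - \frac{1}{2 E}$)
$\left(w + 3\right) m{\left(2,-10 \right)} + 146 = \left(-41 + 3\right) \frac{-2 + 3 \left(-10\right)}{4 \left(-10\right)} + 146 = - 38 \cdot \frac{1}{4} \left(- \frac{1}{10}\right) \left(-2 - 30\right) + 146 = - 38 \cdot \frac{1}{4} \left(- \frac{1}{10}\right) \left(-32\right) + 146 = \left(-38\right) \frac{4}{5} + 146 = - \frac{152}{5} + 146 = \frac{578}{5}$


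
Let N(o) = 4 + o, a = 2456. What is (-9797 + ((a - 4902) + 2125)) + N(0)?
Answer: -10114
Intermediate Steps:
(-9797 + ((a - 4902) + 2125)) + N(0) = (-9797 + ((2456 - 4902) + 2125)) + (4 + 0) = (-9797 + (-2446 + 2125)) + 4 = (-9797 - 321) + 4 = -10118 + 4 = -10114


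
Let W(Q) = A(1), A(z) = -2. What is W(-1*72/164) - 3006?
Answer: -3008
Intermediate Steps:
W(Q) = -2
W(-1*72/164) - 3006 = -2 - 3006 = -3008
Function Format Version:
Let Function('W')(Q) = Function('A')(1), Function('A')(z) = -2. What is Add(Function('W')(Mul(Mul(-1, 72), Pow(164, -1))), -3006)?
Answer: -3008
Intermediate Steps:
Function('W')(Q) = -2
Add(Function('W')(Mul(Mul(-1, 72), Pow(164, -1))), -3006) = Add(-2, -3006) = -3008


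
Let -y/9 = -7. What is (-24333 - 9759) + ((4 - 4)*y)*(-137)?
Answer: -34092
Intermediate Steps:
y = 63 (y = -9*(-7) = 63)
(-24333 - 9759) + ((4 - 4)*y)*(-137) = (-24333 - 9759) + ((4 - 4)*63)*(-137) = -34092 + (0*63)*(-137) = -34092 + 0*(-137) = -34092 + 0 = -34092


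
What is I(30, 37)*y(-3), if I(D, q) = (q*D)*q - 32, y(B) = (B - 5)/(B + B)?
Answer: 164152/3 ≈ 54717.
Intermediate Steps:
y(B) = (-5 + B)/(2*B) (y(B) = (-5 + B)/((2*B)) = (-5 + B)*(1/(2*B)) = (-5 + B)/(2*B))
I(D, q) = -32 + D*q**2 (I(D, q) = (D*q)*q - 32 = D*q**2 - 32 = -32 + D*q**2)
I(30, 37)*y(-3) = (-32 + 30*37**2)*((1/2)*(-5 - 3)/(-3)) = (-32 + 30*1369)*((1/2)*(-1/3)*(-8)) = (-32 + 41070)*(4/3) = 41038*(4/3) = 164152/3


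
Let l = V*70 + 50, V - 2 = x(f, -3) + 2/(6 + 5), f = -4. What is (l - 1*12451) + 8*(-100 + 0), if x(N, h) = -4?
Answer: -146611/11 ≈ -13328.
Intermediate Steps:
V = -20/11 (V = 2 + (-4 + 2/(6 + 5)) = 2 + (-4 + 2/11) = 2 - 42/11 = -20/11 ≈ -1.8182)
l = -850/11 (l = -20/11*70 + 50 = -1400/11 + 50 = -850/11 ≈ -77.273)
(l - 1*12451) + 8*(-100 + 0) = (-850/11 - 1*12451) + 8*(-100 + 0) = (-850/11 - 12451) + 8*(-100) = -137811/11 - 800 = -146611/11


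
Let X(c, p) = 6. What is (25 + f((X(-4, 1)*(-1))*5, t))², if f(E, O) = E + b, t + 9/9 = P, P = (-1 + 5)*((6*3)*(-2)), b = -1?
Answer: 36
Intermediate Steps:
P = -144 (P = 4*(18*(-2)) = 4*(-36) = -144)
t = -145 (t = -1 - 144 = -145)
f(E, O) = -1 + E (f(E, O) = E - 1 = -1 + E)
(25 + f((X(-4, 1)*(-1))*5, t))² = (25 + (-1 + (6*(-1))*5))² = (25 + (-1 - 6*5))² = (25 + (-1 - 30))² = (25 - 31)² = (-6)² = 36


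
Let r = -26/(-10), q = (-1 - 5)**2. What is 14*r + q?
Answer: 362/5 ≈ 72.400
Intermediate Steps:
q = 36 (q = (-6)**2 = 36)
r = 13/5 (r = -26*(-1/10) = 13/5 ≈ 2.6000)
14*r + q = 14*(13/5) + 36 = 182/5 + 36 = 362/5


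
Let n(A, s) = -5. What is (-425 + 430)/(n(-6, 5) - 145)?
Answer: -1/30 ≈ -0.033333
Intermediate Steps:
(-425 + 430)/(n(-6, 5) - 145) = (-425 + 430)/(-5 - 145) = 5/(-150) = 5*(-1/150) = -1/30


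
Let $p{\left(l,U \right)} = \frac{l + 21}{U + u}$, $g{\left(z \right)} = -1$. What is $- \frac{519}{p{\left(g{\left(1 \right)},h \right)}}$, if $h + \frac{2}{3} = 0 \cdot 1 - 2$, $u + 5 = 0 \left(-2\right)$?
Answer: $\frac{3979}{20} \approx 198.95$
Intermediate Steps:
$u = -5$ ($u = -5 + 0 \left(-2\right) = -5 + 0 = -5$)
$h = - \frac{8}{3}$ ($h = - \frac{2}{3} + \left(0 \cdot 1 - 2\right) = - \frac{2}{3} + \left(0 - 2\right) = - \frac{2}{3} - 2 = - \frac{8}{3} \approx -2.6667$)
$p{\left(l,U \right)} = \frac{21 + l}{-5 + U}$ ($p{\left(l,U \right)} = \frac{l + 21}{U - 5} = \frac{21 + l}{-5 + U}$)
$- \frac{519}{p{\left(g{\left(1 \right)},h \right)}} = - \frac{519}{\frac{1}{-5 - \frac{8}{3}} \left(21 - 1\right)} = - \frac{519}{\frac{1}{- \frac{23}{3}} \cdot 20} = - \frac{519}{\left(- \frac{3}{23}\right) 20} = - \frac{519}{- \frac{60}{23}} = \left(-519\right) \left(- \frac{23}{60}\right) = \frac{3979}{20}$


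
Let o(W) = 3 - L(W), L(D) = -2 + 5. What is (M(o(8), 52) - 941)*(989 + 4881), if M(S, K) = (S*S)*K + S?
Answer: -5523670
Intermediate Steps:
L(D) = 3
o(W) = 0 (o(W) = 3 - 1*3 = 3 - 3 = 0)
M(S, K) = S + K*S**2 (M(S, K) = S**2*K + S = K*S**2 + S = S + K*S**2)
(M(o(8), 52) - 941)*(989 + 4881) = (0*(1 + 52*0) - 941)*(989 + 4881) = (0*(1 + 0) - 941)*5870 = (0*1 - 941)*5870 = (0 - 941)*5870 = -941*5870 = -5523670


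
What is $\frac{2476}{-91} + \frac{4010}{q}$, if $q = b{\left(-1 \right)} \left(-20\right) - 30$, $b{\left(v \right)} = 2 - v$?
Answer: $- \frac{58775}{819} \approx -71.764$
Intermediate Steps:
$q = -90$ ($q = \left(2 - -1\right) \left(-20\right) - 30 = \left(2 + 1\right) \left(-20\right) - 30 = 3 \left(-20\right) - 30 = -60 - 30 = -90$)
$\frac{2476}{-91} + \frac{4010}{q} = \frac{2476}{-91} + \frac{4010}{-90} = 2476 \left(- \frac{1}{91}\right) + 4010 \left(- \frac{1}{90}\right) = - \frac{2476}{91} - \frac{401}{9} = - \frac{58775}{819}$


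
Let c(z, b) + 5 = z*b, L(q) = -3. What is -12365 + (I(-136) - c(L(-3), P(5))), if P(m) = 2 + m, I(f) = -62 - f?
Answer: -12265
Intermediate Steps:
c(z, b) = -5 + b*z (c(z, b) = -5 + z*b = -5 + b*z)
-12365 + (I(-136) - c(L(-3), P(5))) = -12365 + ((-62 - 1*(-136)) - (-5 + (2 + 5)*(-3))) = -12365 + ((-62 + 136) - (-5 + 7*(-3))) = -12365 + (74 - (-5 - 21)) = -12365 + (74 - 1*(-26)) = -12365 + (74 + 26) = -12365 + 100 = -12265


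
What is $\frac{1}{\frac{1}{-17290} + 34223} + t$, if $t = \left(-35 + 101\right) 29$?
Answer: $\frac{1132543807756}{591715669} \approx 1914.0$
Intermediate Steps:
$t = 1914$ ($t = 66 \cdot 29 = 1914$)
$\frac{1}{\frac{1}{-17290} + 34223} + t = \frac{1}{\frac{1}{-17290} + 34223} + 1914 = \frac{1}{- \frac{1}{17290} + 34223} + 1914 = \frac{1}{\frac{591715669}{17290}} + 1914 = \frac{17290}{591715669} + 1914 = \frac{1132543807756}{591715669}$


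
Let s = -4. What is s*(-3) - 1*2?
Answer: 10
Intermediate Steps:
s*(-3) - 1*2 = -4*(-3) - 1*2 = 12 - 2 = 10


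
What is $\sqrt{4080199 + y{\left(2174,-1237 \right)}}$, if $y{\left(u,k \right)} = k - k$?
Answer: $\sqrt{4080199} \approx 2019.9$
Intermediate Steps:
$y{\left(u,k \right)} = 0$
$\sqrt{4080199 + y{\left(2174,-1237 \right)}} = \sqrt{4080199 + 0} = \sqrt{4080199}$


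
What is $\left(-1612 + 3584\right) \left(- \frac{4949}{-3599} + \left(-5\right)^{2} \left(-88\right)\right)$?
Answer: $- \frac{15604142172}{3599} \approx -4.3357 \cdot 10^{6}$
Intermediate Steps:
$\left(-1612 + 3584\right) \left(- \frac{4949}{-3599} + \left(-5\right)^{2} \left(-88\right)\right) = 1972 \left(\left(-4949\right) \left(- \frac{1}{3599}\right) + 25 \left(-88\right)\right) = 1972 \left(\frac{4949}{3599} - 2200\right) = 1972 \left(- \frac{7912851}{3599}\right) = - \frac{15604142172}{3599}$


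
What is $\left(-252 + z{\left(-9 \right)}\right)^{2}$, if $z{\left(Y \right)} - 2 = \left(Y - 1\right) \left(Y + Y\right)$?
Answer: $4900$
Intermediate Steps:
$z{\left(Y \right)} = 2 + 2 Y \left(-1 + Y\right)$ ($z{\left(Y \right)} = 2 + \left(Y - 1\right) \left(Y + Y\right) = 2 + \left(-1 + Y\right) 2 Y = 2 + 2 Y \left(-1 + Y\right)$)
$\left(-252 + z{\left(-9 \right)}\right)^{2} = \left(-252 + \left(2 - -18 + 2 \left(-9\right)^{2}\right)\right)^{2} = \left(-252 + \left(2 + 18 + 2 \cdot 81\right)\right)^{2} = \left(-252 + \left(2 + 18 + 162\right)\right)^{2} = \left(-252 + 182\right)^{2} = \left(-70\right)^{2} = 4900$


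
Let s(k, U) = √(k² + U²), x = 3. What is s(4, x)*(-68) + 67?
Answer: -273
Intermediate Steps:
s(k, U) = √(U² + k²)
s(4, x)*(-68) + 67 = √(3² + 4²)*(-68) + 67 = √(9 + 16)*(-68) + 67 = √25*(-68) + 67 = 5*(-68) + 67 = -340 + 67 = -273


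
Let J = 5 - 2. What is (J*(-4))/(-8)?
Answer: 3/2 ≈ 1.5000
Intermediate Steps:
J = 3
(J*(-4))/(-8) = (3*(-4))/(-8) = -12*(-⅛) = 3/2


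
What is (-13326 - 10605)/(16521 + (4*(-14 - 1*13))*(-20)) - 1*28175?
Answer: -175453702/6227 ≈ -28176.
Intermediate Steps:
(-13326 - 10605)/(16521 + (4*(-14 - 1*13))*(-20)) - 1*28175 = -23931/(16521 + (4*(-14 - 13))*(-20)) - 28175 = -23931/(16521 + (4*(-27))*(-20)) - 28175 = -23931/(16521 - 108*(-20)) - 28175 = -23931/(16521 + 2160) - 28175 = -23931/18681 - 28175 = -23931*1/18681 - 28175 = -7977/6227 - 28175 = -175453702/6227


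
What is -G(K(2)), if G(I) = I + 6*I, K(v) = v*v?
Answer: -28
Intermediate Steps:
K(v) = v²
G(I) = 7*I
-G(K(2)) = -7*2² = -7*4 = -1*28 = -28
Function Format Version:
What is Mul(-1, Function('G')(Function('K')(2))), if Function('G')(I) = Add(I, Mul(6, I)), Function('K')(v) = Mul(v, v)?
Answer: -28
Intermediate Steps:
Function('K')(v) = Pow(v, 2)
Function('G')(I) = Mul(7, I)
Mul(-1, Function('G')(Function('K')(2))) = Mul(-1, Mul(7, Pow(2, 2))) = Mul(-1, Mul(7, 4)) = Mul(-1, 28) = -28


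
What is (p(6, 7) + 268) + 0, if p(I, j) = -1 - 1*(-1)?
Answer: 268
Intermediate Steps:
p(I, j) = 0 (p(I, j) = -1 + 1 = 0)
(p(6, 7) + 268) + 0 = (0 + 268) + 0 = 268 + 0 = 268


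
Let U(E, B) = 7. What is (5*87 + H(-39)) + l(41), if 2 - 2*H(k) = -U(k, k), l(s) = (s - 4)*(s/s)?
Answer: 953/2 ≈ 476.50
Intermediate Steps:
l(s) = -4 + s (l(s) = (-4 + s)*1 = -4 + s)
H(k) = 9/2 (H(k) = 1 - (-1)*7/2 = 1 - ½*(-7) = 1 + 7/2 = 9/2)
(5*87 + H(-39)) + l(41) = (5*87 + 9/2) + (-4 + 41) = (435 + 9/2) + 37 = 879/2 + 37 = 953/2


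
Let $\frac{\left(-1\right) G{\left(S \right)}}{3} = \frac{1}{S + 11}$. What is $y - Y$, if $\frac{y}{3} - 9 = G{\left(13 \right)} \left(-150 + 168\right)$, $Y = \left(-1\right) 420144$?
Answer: $\frac{1680657}{4} \approx 4.2016 \cdot 10^{5}$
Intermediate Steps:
$G{\left(S \right)} = - \frac{3}{11 + S}$ ($G{\left(S \right)} = - \frac{3}{S + 11} = - \frac{3}{11 + S}$)
$Y = -420144$
$y = \frac{81}{4}$ ($y = 27 + 3 - \frac{3}{11 + 13} \left(-150 + 168\right) = 27 + 3 - \frac{3}{24} \cdot 18 = 27 + 3 \left(-3\right) \frac{1}{24} \cdot 18 = 27 + 3 \left(\left(- \frac{1}{8}\right) 18\right) = 27 + 3 \left(- \frac{9}{4}\right) = 27 - \frac{27}{4} = \frac{81}{4} \approx 20.25$)
$y - Y = \frac{81}{4} - -420144 = \frac{81}{4} + 420144 = \frac{1680657}{4}$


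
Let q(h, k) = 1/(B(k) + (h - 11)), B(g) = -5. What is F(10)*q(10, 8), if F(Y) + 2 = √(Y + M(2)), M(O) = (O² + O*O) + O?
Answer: ⅓ - √5/3 ≈ -0.41202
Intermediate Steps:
M(O) = O + 2*O² (M(O) = (O² + O²) + O = 2*O² + O = O + 2*O²)
q(h, k) = 1/(-16 + h) (q(h, k) = 1/(-5 + (h - 11)) = 1/(-5 + (-11 + h)) = 1/(-16 + h))
F(Y) = -2 + √(10 + Y) (F(Y) = -2 + √(Y + 2*(1 + 2*2)) = -2 + √(Y + 2*(1 + 4)) = -2 + √(Y + 2*5) = -2 + √(Y + 10) = -2 + √(10 + Y))
F(10)*q(10, 8) = (-2 + √(10 + 10))/(-16 + 10) = (-2 + √20)/(-6) = (-2 + 2*√5)*(-⅙) = ⅓ - √5/3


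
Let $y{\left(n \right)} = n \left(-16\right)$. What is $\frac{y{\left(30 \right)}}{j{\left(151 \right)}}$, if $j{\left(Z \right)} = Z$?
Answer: $- \frac{480}{151} \approx -3.1788$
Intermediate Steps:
$y{\left(n \right)} = - 16 n$
$\frac{y{\left(30 \right)}}{j{\left(151 \right)}} = \frac{\left(-16\right) 30}{151} = \left(-480\right) \frac{1}{151} = - \frac{480}{151}$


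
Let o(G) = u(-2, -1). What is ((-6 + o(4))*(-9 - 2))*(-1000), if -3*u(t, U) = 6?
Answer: -88000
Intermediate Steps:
u(t, U) = -2 (u(t, U) = -⅓*6 = -2)
o(G) = -2
((-6 + o(4))*(-9 - 2))*(-1000) = ((-6 - 2)*(-9 - 2))*(-1000) = -8*(-11)*(-1000) = 88*(-1000) = -88000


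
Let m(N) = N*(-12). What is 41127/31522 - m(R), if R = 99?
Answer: 37489263/31522 ≈ 1189.3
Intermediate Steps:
m(N) = -12*N
41127/31522 - m(R) = 41127/31522 - (-12)*99 = 41127*(1/31522) - 1*(-1188) = 41127/31522 + 1188 = 37489263/31522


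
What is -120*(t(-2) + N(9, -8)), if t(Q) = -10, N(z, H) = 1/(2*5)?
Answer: 1188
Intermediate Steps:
N(z, H) = ⅒ (N(z, H) = 1/10 = ⅒)
-120*(t(-2) + N(9, -8)) = -120*(-10 + ⅒) = -120*(-99/10) = 1188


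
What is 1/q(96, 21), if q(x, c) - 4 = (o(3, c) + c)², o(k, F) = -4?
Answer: 1/293 ≈ 0.0034130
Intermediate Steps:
q(x, c) = 4 + (-4 + c)²
1/q(96, 21) = 1/(4 + (-4 + 21)²) = 1/(4 + 17²) = 1/(4 + 289) = 1/293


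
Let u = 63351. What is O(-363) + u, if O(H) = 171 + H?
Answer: 63159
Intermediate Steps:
O(-363) + u = (171 - 363) + 63351 = -192 + 63351 = 63159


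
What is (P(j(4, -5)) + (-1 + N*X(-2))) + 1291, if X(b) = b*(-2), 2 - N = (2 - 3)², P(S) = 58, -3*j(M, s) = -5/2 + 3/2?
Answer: 1352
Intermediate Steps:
j(M, s) = ⅓ (j(M, s) = -(-5/2 + 3/2)/3 = -⅓*(-1) = ⅓)
N = 1 (N = 2 - (2 - 3)² = 2 - 1*(-1)² = 2 - 1*1 = 2 - 1 = 1)
X(b) = -2*b
(P(j(4, -5)) + (-1 + N*X(-2))) + 1291 = (58 + (-1 + 1*(-2*(-2)))) + 1291 = (58 + (-1 + 1*4)) + 1291 = (58 + (-1 + 4)) + 1291 = (58 + 3) + 1291 = 61 + 1291 = 1352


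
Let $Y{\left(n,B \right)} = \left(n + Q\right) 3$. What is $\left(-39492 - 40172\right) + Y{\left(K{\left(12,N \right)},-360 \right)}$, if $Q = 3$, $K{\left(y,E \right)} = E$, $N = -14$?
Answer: $-79697$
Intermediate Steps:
$Y{\left(n,B \right)} = 9 + 3 n$ ($Y{\left(n,B \right)} = \left(n + 3\right) 3 = \left(3 + n\right) 3 = 9 + 3 n$)
$\left(-39492 - 40172\right) + Y{\left(K{\left(12,N \right)},-360 \right)} = \left(-39492 - 40172\right) + \left(9 + 3 \left(-14\right)\right) = -79664 + \left(9 - 42\right) = -79664 - 33 = -79697$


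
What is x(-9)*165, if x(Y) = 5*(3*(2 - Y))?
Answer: 27225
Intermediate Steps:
x(Y) = 30 - 15*Y (x(Y) = 5*(6 - 3*Y) = 30 - 15*Y)
x(-9)*165 = (30 - 15*(-9))*165 = (30 + 135)*165 = 165*165 = 27225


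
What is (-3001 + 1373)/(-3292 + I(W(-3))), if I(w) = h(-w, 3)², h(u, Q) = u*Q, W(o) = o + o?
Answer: 407/742 ≈ 0.54852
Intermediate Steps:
W(o) = 2*o
h(u, Q) = Q*u
I(w) = 9*w² (I(w) = (3*(-w))² = (-3*w)² = 9*w²)
(-3001 + 1373)/(-3292 + I(W(-3))) = (-3001 + 1373)/(-3292 + 9*(2*(-3))²) = -1628/(-3292 + 9*(-6)²) = -1628/(-3292 + 9*36) = -1628/(-3292 + 324) = -1628/(-2968) = -1628*(-1/2968) = 407/742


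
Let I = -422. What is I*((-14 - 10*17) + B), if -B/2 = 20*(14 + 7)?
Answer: 432128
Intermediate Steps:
B = -840 (B = -40*(14 + 7) = -40*21 = -2*420 = -840)
I*((-14 - 10*17) + B) = -422*((-14 - 10*17) - 840) = -422*((-14 - 170) - 840) = -422*(-184 - 840) = -422*(-1024) = 432128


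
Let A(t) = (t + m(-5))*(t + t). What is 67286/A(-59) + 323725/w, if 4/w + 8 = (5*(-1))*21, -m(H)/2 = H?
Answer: -105755319603/11564 ≈ -9.1452e+6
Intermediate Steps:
m(H) = -2*H
w = -4/113 (w = 4/(-8 + (5*(-1))*21) = 4/(-8 - 5*21) = 4/(-8 - 105) = 4/(-113) = 4*(-1/113) = -4/113 ≈ -0.035398)
A(t) = 2*t*(10 + t) (A(t) = (t - 2*(-5))*(t + t) = (t + 10)*(2*t) = (10 + t)*(2*t) = 2*t*(10 + t))
67286/A(-59) + 323725/w = 67286/((2*(-59)*(10 - 59))) + 323725/(-4/113) = 67286/((2*(-59)*(-49))) + 323725*(-113/4) = 67286/5782 - 36580925/4 = 67286*(1/5782) - 36580925/4 = 33643/2891 - 36580925/4 = -105755319603/11564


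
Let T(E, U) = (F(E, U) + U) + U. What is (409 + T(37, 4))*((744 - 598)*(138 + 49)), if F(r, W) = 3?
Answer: 11466840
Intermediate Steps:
T(E, U) = 3 + 2*U (T(E, U) = (3 + U) + U = 3 + 2*U)
(409 + T(37, 4))*((744 - 598)*(138 + 49)) = (409 + (3 + 2*4))*((744 - 598)*(138 + 49)) = (409 + (3 + 8))*(146*187) = (409 + 11)*27302 = 420*27302 = 11466840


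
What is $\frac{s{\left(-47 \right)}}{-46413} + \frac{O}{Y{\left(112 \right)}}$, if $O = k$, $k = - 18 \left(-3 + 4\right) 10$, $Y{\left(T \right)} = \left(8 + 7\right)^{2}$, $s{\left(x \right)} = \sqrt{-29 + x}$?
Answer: $- \frac{4}{5} - \frac{2 i \sqrt{19}}{46413} \approx -0.8 - 0.00018783 i$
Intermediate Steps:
$Y{\left(T \right)} = 225$ ($Y{\left(T \right)} = 15^{2} = 225$)
$k = -180$ ($k = \left(-18\right) 1 \cdot 10 = \left(-18\right) 10 = -180$)
$O = -180$
$\frac{s{\left(-47 \right)}}{-46413} + \frac{O}{Y{\left(112 \right)}} = \frac{\sqrt{-29 - 47}}{-46413} - \frac{180}{225} = \sqrt{-76} \left(- \frac{1}{46413}\right) - \frac{4}{5} = 2 i \sqrt{19} \left(- \frac{1}{46413}\right) - \frac{4}{5} = - \frac{2 i \sqrt{19}}{46413} - \frac{4}{5} = - \frac{4}{5} - \frac{2 i \sqrt{19}}{46413}$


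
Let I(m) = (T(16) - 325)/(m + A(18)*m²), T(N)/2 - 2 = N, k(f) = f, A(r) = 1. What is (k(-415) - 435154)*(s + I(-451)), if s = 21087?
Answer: -1864063863054409/202950 ≈ -9.1848e+9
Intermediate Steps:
T(N) = 4 + 2*N
I(m) = -289/(m + m²) (I(m) = ((4 + 2*16) - 325)/(m + 1*m²) = ((4 + 32) - 325)/(m + m²) = (36 - 325)/(m + m²) = -289/(m + m²))
(k(-415) - 435154)*(s + I(-451)) = (-415 - 435154)*(21087 - 289/(-451*(1 - 451))) = -435569*(21087 - 289*(-1/451)/(-450)) = -435569*(21087 - 289*(-1/451)*(-1/450)) = -435569*(21087 - 289/202950) = -435569*4279606361/202950 = -1864063863054409/202950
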